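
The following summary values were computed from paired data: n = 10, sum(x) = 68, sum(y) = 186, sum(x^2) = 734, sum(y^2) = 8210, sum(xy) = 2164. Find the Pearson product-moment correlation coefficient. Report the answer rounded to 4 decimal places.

S_xy = nΣxy − ΣxΣy = 10·2164 − 68·186 = 21640 − 12648 = 8992
S_xx = nΣx² − (Σx)² = 10·734 − 68² = 7340 − 4624 = 2716
S_yy = nΣy² − (Σy)² = 10·8210 − 186² = 82100 − 34596 = 47504
r = S_xy / √(S_xx·S_yy) = 8992 / √(2716·47504) = 8992 / √129020864 = 8992 / 11358.7351 = 0.7916

0.7916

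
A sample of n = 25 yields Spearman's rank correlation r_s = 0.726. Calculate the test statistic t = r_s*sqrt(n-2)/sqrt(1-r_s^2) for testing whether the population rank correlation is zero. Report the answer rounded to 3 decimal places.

1 − r_s² = 1 − 0.527076 = 0.472924;  √(1−r_s²) = 0.687695
√(n−2) = √23 = 4.795832
t = r_s·√(n−2)/√(1−r_s²) = 0.726 · 4.795832 / 0.687695 = 5.063

5.063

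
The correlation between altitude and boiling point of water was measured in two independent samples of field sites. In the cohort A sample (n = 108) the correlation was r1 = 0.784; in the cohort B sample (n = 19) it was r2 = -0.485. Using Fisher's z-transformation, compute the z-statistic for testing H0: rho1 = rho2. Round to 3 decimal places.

Fisher z-transforms: z1 = atanh(0.784) = 1.055667, z2 = atanh(-0.485) = -0.529502; difference d = 1.585169
Var(d) = 1/105 + 1/16 = 0.0095238 + 0.0625000 = 0.0720238
z = d/√Var(d) = 1.585169 / √0.0720238 = 1.585169 / 0.268373 = 5.907

5.907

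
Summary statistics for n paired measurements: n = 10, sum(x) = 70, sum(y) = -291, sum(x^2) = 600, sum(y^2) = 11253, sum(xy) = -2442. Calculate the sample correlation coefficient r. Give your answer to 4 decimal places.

S_xy = nΣxy − ΣxΣy = 10·(-2442) − 70·(-291) = -24420 − (-20370) = -4050
S_xx = nΣx² − (Σx)² = 10·600 − 70² = 6000 − 4900 = 1100
S_yy = nΣy² − (Σy)² = 10·11253 − (-291)² = 112530 − 84681 = 27849
r = S_xy / √(S_xx·S_yy) = -4050 / √(1100·27849) = -4050 / √30633900 = -4050 / 5534.7900 = -0.7317

-0.7317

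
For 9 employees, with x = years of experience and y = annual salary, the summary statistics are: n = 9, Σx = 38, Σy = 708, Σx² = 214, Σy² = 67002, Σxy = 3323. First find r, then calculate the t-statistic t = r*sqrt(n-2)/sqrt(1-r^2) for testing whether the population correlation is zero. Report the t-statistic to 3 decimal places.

S_xy = nΣxy − ΣxΣy = 9·3323 − 38·708 = 29907 − 26904 = 3003
S_xx = nΣx² − (Σx)² = 9·214 − 38² = 1926 − 1444 = 482
S_yy = nΣy² − (Σy)² = 9·67002 − 708² = 603018 − 501264 = 101754
r = S_xy / √(S_xx·S_yy) = 3003 / √(482·101754) = 3003 / √49045428 = 3003 / 7003.2441 = 0.4288
t = r·√(n−2)/√(1−r²) = 0.4288·√7 / √(1−0.183869) = 1.134498 / 0.903400 = 1.256

1.256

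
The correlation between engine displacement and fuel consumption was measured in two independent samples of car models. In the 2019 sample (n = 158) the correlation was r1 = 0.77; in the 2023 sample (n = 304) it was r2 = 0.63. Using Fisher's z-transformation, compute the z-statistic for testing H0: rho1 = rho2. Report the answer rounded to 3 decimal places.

z1 = atanh(0.77) = 1.020328,  z2 = atanh(0.63) = 0.741416
SE = √(1/(n1−3) + 1/(n2−3)) = √(1/155 + 1/301) = √(0.0064516 + 0.0033223) = √0.0097739 = 0.098863
z = (z1 − z2)/SE = (1.020328 − 0.741416) / 0.098863 = 0.278912 / 0.098863 = 2.821

2.821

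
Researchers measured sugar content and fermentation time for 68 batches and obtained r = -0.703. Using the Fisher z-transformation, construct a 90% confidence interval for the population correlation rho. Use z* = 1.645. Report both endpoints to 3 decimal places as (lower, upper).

z_r = atanh(-0.703) = -0.873207;  SE = 1/√(n−3) = 1/√65 = 0.124035
z-limits: -0.873207 ± 1.645·0.124035 = -0.873207 ± 0.204038 = [-1.077245, -0.669169]
ρ-limits: (tanh -1.077245, tanh -0.669169) = (-0.792, -0.584)

(-0.792, -0.584)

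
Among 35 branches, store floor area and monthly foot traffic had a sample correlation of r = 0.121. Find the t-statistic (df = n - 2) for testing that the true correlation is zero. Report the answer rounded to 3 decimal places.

1 − r² = 1 − 0.014641 = 0.985359;  √(1−r²) = 0.992653
√(n−2) = √33 = 5.744563
t = r·√(n−2)/√(1−r²) = 0.121 · 5.744563 / 0.992653 = 0.700

0.700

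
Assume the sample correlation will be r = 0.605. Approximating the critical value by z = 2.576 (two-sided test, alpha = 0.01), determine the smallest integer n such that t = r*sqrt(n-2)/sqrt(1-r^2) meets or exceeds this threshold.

14

r√(n−2)/√(1−r²) ≥ 2.576  ⇔  n−2 ≥ (2.576)²·(1−r²)/r²
(1−r²)/r² = (1−0.366025)/0.366025 = 1.7321
n ≥ 2 + 6.635776·1.7321 = 2 + 11.4938 = 13.4938
⌈13.4938⌉ = 14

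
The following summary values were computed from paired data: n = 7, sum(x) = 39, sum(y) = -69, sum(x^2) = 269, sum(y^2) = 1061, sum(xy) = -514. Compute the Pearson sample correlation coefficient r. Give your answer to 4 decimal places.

-0.9233

S_xy = nΣxy − ΣxΣy = 7·(-514) − 39·(-69) = -3598 − (-2691) = -907
S_xx = nΣx² − (Σx)² = 7·269 − 39² = 1883 − 1521 = 362
S_yy = nΣy² − (Σy)² = 7·1061 − (-69)² = 7427 − 4761 = 2666
r = S_xy / √(S_xx·S_yy) = -907 / √(362·2666) = -907 / √965092 = -907 / 982.3910 = -0.9233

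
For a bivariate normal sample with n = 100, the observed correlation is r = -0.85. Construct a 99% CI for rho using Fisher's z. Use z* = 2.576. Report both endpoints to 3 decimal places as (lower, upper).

(-0.908, -0.759)

Fisher z: z_r = atanh(r) = ½·ln((1+(-0.85))/(1−(-0.85))) = -1.256153
SE(z) = 1/√(n−3) = 1/√97 = 0.101535
99% ⇒ z* = 2.576; margin = 2.576·0.101535 = 0.261554
CI on z-scale: (-1.517707, -0.994599)
Back-transform: tanh(-1.517707) = -0.908297, tanh(-0.994599) = -0.759317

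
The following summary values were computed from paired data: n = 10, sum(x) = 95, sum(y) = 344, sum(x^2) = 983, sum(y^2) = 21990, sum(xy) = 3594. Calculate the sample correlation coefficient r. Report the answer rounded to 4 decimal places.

0.3605

Numerator: nΣxy − (Σx)(Σy) = 10·3594 − (95)(344) = 3260
Denominator: √[(nΣx²−(Σx)²)(nΣy²−(Σy)²)]
  nΣx²−(Σx)² = 10·983 − 9025 = 805;  nΣy²−(Σy)² = 10·21990 − 118336 = 101564
  √(805·101564) = √81759020 = 9042.0695
r = 3260 / 9042.0695 = 0.3605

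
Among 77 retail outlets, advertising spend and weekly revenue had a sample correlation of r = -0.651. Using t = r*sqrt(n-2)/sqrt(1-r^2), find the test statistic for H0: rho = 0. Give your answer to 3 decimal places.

-7.427

1 − r² = 1 − 0.423801 = 0.576199;  √(1−r²) = 0.759078
√(n−2) = √75 = 8.660254
t = r·√(n−2)/√(1−r²) = -0.651 · 8.660254 / 0.759078 = -7.427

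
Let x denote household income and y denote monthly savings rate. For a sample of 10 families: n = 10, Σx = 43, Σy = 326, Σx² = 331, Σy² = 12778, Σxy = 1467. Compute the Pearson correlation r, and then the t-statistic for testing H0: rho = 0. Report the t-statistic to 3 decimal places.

0.331

S_xy = nΣxy − ΣxΣy = 10·1467 − 43·326 = 14670 − 14018 = 652
S_xx = nΣx² − (Σx)² = 10·331 − 43² = 3310 − 1849 = 1461
S_yy = nΣy² − (Σy)² = 10·12778 − 326² = 127780 − 106276 = 21504
r = S_xy / √(S_xx·S_yy) = 652 / √(1461·21504) = 652 / √31417344 = 652 / 5605.1177 = 0.1163
t = r·√(n−2)/√(1−r²) = 0.1163·√8 / √(1−0.013526) = 0.328946 / 0.993214 = 0.331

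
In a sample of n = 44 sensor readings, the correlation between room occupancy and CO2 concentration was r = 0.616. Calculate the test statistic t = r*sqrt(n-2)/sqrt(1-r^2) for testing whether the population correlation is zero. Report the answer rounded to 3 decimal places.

5.068

t = r·√(n−2) / √(1−r²) with r = 0.616, n = 44
  = 0.616·√42 / √(1 − 0.379456)
  = 0.616·6.480741 / 0.787746
  = 3.992136 / 0.787746 = 5.068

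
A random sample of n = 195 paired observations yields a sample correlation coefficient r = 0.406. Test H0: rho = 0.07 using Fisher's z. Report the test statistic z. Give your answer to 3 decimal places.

z_r = atanh(0.406) = 0.430812,  z_0 = atanh(0.07) = 0.070115
SE = 1/√(n−3) = 1/√192 = 0.072169
z = (z_r − z_0)/SE = (0.430812 − 0.070115) / 0.072169 = 0.360697 / 0.072169 = 4.998

4.998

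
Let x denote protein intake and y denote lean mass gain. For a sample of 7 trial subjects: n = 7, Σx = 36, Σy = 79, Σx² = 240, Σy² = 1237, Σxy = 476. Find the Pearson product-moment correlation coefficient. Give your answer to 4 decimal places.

Numerator: nΣxy − (Σx)(Σy) = 7·476 − (36)(79) = 488
Denominator: √[(nΣx²−(Σx)²)(nΣy²−(Σy)²)]
  nΣx²−(Σx)² = 7·240 − 1296 = 384;  nΣy²−(Σy)² = 7·1237 − 6241 = 2418
  √(384·2418) = √928512 = 963.5933
r = 488 / 963.5933 = 0.5064

0.5064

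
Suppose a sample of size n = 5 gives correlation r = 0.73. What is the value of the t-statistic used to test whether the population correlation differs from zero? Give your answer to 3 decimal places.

1 − r² = 1 − 0.5329 = 0.4671;  √(1−r²) = 0.683447
√(n−2) = √3 = 1.732051
t = r·√(n−2)/√(1−r²) = 0.73 · 1.732051 / 0.683447 = 1.850

1.850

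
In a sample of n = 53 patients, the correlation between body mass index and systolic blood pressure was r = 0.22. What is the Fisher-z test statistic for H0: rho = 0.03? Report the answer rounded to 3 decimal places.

Fisher z: atanh(0.22) = 0.223656, atanh(0.03) = 0.030009
z = (z_r − z_0)·√(n−3) = (0.223656 − 0.030009)·√50 = 0.193647 · 7.071068 = 1.369

1.369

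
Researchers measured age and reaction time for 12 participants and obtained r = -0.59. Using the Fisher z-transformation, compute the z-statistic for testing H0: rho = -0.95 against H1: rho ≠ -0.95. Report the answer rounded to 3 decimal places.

3.462

z_r = atanh(-0.59) = -0.677666,  z_0 = atanh(-0.95) = -1.831781
SE = 1/√(n−3) = 1/√9 = 0.333333
z = (z_r − z_0)/SE = (-0.677666 − (-1.831781)) / 0.333333 = 1.154115 / 0.333333 = 3.462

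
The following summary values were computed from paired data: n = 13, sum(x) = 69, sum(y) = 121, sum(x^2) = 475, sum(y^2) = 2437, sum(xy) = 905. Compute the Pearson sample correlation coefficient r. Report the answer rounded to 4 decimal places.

Numerator: nΣxy − (Σx)(Σy) = 13·905 − (69)(121) = 3416
Denominator: √[(nΣx²−(Σx)²)(nΣy²−(Σy)²)]
  nΣx²−(Σx)² = 13·475 − 4761 = 1414;  nΣy²−(Σy)² = 13·2437 − 14641 = 17040
  √(1414·17040) = √24094560 = 4908.6210
r = 3416 / 4908.6210 = 0.6959

0.6959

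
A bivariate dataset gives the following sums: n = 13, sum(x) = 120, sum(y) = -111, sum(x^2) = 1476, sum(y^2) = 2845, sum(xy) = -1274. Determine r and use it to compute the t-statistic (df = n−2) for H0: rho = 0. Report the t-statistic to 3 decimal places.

S_xy = nΣxy − ΣxΣy = 13·(-1274) − 120·(-111) = -16562 − (-13320) = -3242
S_xx = nΣx² − (Σx)² = 13·1476 − 120² = 19188 − 14400 = 4788
S_yy = nΣy² − (Σy)² = 13·2845 − (-111)² = 36985 − 12321 = 24664
r = S_xy / √(S_xx·S_yy) = -3242 / √(4788·24664) = -3242 / √118091232 = -3242 / 10866.9790 = -0.2983
t = r·√(n−2)/√(1−r²) = -0.2983·√11 / √(1−0.088983) = -0.989349 / 0.954472 = -1.037

-1.037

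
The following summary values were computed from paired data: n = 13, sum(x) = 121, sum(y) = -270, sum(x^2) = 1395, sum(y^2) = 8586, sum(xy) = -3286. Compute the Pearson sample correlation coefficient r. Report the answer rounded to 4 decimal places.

-0.8639

S_xy = nΣxy − ΣxΣy = 13·(-3286) − 121·(-270) = -42718 − (-32670) = -10048
S_xx = nΣx² − (Σx)² = 13·1395 − 121² = 18135 − 14641 = 3494
S_yy = nΣy² − (Σy)² = 13·8586 − (-270)² = 111618 − 72900 = 38718
r = S_xy / √(S_xx·S_yy) = -10048 / √(3494·38718) = -10048 / √135280692 = -10048 / 11631.0228 = -0.8639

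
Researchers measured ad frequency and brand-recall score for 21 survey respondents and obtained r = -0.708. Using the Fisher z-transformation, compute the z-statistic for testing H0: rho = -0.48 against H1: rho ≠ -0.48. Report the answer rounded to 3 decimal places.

-1.528

z_r = atanh(-0.708) = -0.883162,  z_0 = atanh(-0.48) = -0.522984
SE = 1/√(n−3) = 1/√18 = 0.235702
z = (z_r − z_0)/SE = (-0.883162 − (-0.522984)) / 0.235702 = -0.360178 / 0.235702 = -1.528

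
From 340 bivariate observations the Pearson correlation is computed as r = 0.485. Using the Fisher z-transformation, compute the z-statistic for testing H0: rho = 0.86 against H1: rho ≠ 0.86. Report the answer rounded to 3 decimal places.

-14.022

Fisher z: atanh(0.485) = 0.529502, atanh(0.86) = 1.293345
z = (z_r − z_0)·√(n−3) = (0.529502 − 1.293345)·√337 = -0.763843 · 18.357560 = -14.022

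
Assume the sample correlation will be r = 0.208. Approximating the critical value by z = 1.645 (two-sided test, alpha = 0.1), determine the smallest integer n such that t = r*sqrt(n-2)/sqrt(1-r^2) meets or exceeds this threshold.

r√(n−2)/√(1−r²) ≥ 1.645  ⇔  n−2 ≥ (1.645)²·(1−r²)/r²
(1−r²)/r² = (1−0.043264)/0.043264 = 22.1139
n ≥ 2 + 2.706025·22.1139 = 2 + 59.8408 = 61.8408
⌈61.8408⌉ = 62

62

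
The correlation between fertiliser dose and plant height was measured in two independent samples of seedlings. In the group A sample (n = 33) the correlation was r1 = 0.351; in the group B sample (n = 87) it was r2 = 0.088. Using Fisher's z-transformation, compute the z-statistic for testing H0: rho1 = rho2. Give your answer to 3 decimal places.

1.309

z1 = atanh(0.351) = 0.366584,  z2 = atanh(0.088) = 0.088228
SE = √(1/(n1−3) + 1/(n2−3)) = √(1/30 + 1/84) = √(0.0333333 + 0.0119048) = √0.0452381 = 0.212693
z = (z1 − z2)/SE = (0.366584 − 0.088228) / 0.212693 = 0.278356 / 0.212693 = 1.309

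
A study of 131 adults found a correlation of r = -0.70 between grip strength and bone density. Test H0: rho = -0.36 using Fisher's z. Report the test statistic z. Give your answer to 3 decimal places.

-5.548

Fisher z: atanh(-0.70) = -0.867301, atanh(-0.36) = -0.376886
z = (z_r − z_0)·√(n−3) = (-0.867301 − (-0.376886))·√128 = -0.490415 · 11.313708 = -5.548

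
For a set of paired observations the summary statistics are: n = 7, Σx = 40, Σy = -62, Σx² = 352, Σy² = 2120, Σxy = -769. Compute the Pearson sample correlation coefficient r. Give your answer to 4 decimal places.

S_xy = nΣxy − ΣxΣy = 7·(-769) − 40·(-62) = -5383 − (-2480) = -2903
S_xx = nΣx² − (Σx)² = 7·352 − 40² = 2464 − 1600 = 864
S_yy = nΣy² − (Σy)² = 7·2120 − (-62)² = 14840 − 3844 = 10996
r = S_xy / √(S_xx·S_yy) = -2903 / √(864·10996) = -2903 / √9500544 = -2903 / 3082.2952 = -0.9418

-0.9418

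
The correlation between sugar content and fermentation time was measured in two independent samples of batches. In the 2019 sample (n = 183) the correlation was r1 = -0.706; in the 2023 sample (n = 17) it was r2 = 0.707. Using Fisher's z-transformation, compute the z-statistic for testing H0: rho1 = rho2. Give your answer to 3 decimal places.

z1 = atanh(-0.706) = -0.879163,  z2 = atanh(0.707) = 0.881160
SE = √(1/(n1−3) + 1/(n2−3)) = √(1/180 + 1/14) = √(0.0055556 + 0.0714286) = √0.0769842 = 0.277460
z = (z1 − z2)/SE = (-0.879163 − 0.881160) / 0.277460 = -1.760323 / 0.277460 = -6.344

-6.344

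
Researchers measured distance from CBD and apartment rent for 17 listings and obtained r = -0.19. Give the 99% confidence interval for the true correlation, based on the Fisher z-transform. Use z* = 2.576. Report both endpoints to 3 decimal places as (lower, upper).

Fisher z: z_r = atanh(r) = ½·ln((1+(-0.19))/(1−(-0.19))) = -0.192337
SE(z) = 1/√(n−3) = 1/√14 = 0.267261
99% ⇒ z* = 2.576; margin = 2.576·0.267261 = 0.688464
CI on z-scale: (-0.880801, 0.496127)
Back-transform: tanh(-0.880801) = -0.706820, tanh(0.496127) = 0.459066

(-0.707, 0.459)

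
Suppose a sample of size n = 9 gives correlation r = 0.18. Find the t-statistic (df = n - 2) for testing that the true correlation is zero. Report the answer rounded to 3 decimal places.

t = r·√(n−2) / √(1−r²) with r = 0.18, n = 9
  = 0.18·√7 / √(1 − 0.0324)
  = 0.18·2.645751 / 0.983667
  = 0.476235 / 0.983667 = 0.484

0.484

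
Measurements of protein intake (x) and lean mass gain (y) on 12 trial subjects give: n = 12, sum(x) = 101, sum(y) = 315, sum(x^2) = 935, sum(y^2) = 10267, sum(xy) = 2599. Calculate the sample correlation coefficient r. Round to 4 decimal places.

-0.1268

S_xy = nΣxy − ΣxΣy = 12·2599 − 101·315 = 31188 − 31815 = -627
S_xx = nΣx² − (Σx)² = 12·935 − 101² = 11220 − 10201 = 1019
S_yy = nΣy² − (Σy)² = 12·10267 − 315² = 123204 − 99225 = 23979
r = S_xy / √(S_xx·S_yy) = -627 / √(1019·23979) = -627 / √24434601 = -627 / 4943.1368 = -0.1268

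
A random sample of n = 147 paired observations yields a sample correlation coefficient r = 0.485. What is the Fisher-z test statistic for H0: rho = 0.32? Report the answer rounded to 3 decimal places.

2.374

Fisher z: atanh(0.485) = 0.529502, atanh(0.32) = 0.331647
z = (z_r − z_0)·√(n−3) = (0.529502 − 0.331647)·√144 = 0.197855 · 12.000000 = 2.374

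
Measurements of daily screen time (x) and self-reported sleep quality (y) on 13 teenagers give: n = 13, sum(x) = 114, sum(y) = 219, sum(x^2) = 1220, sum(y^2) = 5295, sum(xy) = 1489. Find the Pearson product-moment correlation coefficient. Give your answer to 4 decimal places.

-0.7254

Numerator: nΣxy − (Σx)(Σy) = 13·1489 − (114)(219) = -5609
Denominator: √[(nΣx²−(Σx)²)(nΣy²−(Σy)²)]
  nΣx²−(Σx)² = 13·1220 − 12996 = 2864;  nΣy²−(Σy)² = 13·5295 − 47961 = 20874
  √(2864·20874) = √59783136 = 7731.9555
r = -5609 / 7731.9555 = -0.7254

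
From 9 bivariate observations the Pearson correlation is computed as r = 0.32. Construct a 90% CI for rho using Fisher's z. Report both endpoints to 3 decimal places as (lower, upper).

Fisher z: z_r = atanh(r) = ½·ln((1+0.32)/(1−0.32)) = 0.331647
SE(z) = 1/√(n−3) = 1/√6 = 0.408248
90% ⇒ z* = 1.645; margin = 1.645·0.408248 = 0.671568
CI on z-scale: (-0.339921, 1.003215)
Back-transform: tanh(-0.339921) = -0.327407, tanh(1.003215) = 0.762941

(-0.327, 0.763)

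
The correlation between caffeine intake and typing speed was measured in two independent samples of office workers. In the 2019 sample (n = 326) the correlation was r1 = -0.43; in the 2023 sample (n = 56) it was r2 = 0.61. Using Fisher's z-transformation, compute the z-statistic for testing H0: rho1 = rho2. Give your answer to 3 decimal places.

z1 = atanh(-0.43) = -0.459897,  z2 = atanh(0.61) = 0.708921
SE = √(1/(n1−3) + 1/(n2−3)) = √(1/323 + 1/53) = √(0.0030960 + 0.0188679) = √0.0219639 = 0.148202
z = (z1 − z2)/SE = (-0.459897 − 0.708921) / 0.148202 = -1.168818 / 0.148202 = -7.887

-7.887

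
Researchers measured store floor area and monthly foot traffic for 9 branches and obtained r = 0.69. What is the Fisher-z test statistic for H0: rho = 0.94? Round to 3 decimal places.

Fisher z: atanh(0.69) = 0.847956, atanh(0.94) = 1.738049
z = (z_r − z_0)·√(n−3) = (0.847956 − 1.738049)·√6 = -0.890093 · 2.449490 = -2.180

-2.180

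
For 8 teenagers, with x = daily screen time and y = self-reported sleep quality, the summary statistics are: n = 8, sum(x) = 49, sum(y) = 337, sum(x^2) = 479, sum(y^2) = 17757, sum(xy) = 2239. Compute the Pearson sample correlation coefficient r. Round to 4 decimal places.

0.2191

S_xy = nΣxy − ΣxΣy = 8·2239 − 49·337 = 17912 − 16513 = 1399
S_xx = nΣx² − (Σx)² = 8·479 − 49² = 3832 − 2401 = 1431
S_yy = nΣy² − (Σy)² = 8·17757 − 337² = 142056 − 113569 = 28487
r = S_xy / √(S_xx·S_yy) = 1399 / √(1431·28487) = 1399 / √40764897 = 1399 / 6384.7394 = 0.2191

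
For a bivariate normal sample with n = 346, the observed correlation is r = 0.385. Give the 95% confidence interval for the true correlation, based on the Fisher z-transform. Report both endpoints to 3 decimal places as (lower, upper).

(0.291, 0.471)

z_r = atanh(0.385) = 0.405917;  SE = 1/√(n−3) = 1/√343 = 0.053995
z-limits: 0.405917 ± 1.960·0.053995 = 0.405917 ± 0.105830 = [0.300087, 0.511747]
ρ-limits: (tanh 0.300087, tanh 0.511747) = (0.291, 0.471)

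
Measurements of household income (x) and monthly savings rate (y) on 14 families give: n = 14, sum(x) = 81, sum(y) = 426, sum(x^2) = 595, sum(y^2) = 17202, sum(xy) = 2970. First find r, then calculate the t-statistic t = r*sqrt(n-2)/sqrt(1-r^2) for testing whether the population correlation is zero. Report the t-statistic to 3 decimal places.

3.306

Numerator: nΣxy − (Σx)(Σy) = 14·2970 − (81)(426) = 7074
Denominator: √[(nΣx²−(Σx)²)(nΣy²−(Σy)²)]
  nΣx²−(Σx)² = 14·595 − 6561 = 1769;  nΣy²−(Σy)² = 14·17202 − 181476 = 59352
  √(1769·59352) = √104993688 = 10246.6428
r = 7074 / 10246.6428 = 0.6904
t = r·√(n−2)/√(1−r²) = 0.6904·√12 / √(1−0.476652) = 2.391616 / 0.723428 = 3.306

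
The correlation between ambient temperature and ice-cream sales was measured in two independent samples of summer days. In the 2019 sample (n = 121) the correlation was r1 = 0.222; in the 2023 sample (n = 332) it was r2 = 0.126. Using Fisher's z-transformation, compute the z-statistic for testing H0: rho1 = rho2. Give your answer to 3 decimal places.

0.923

Fisher z-transforms: z1 = atanh(0.222) = 0.225759, z2 = atanh(0.126) = 0.126673; difference d = 0.099086
Var(d) = 1/118 + 1/329 = 0.0084746 + 0.0030395 = 0.0115141
z = d/√Var(d) = 0.099086 / √0.0115141 = 0.099086 / 0.107304 = 0.923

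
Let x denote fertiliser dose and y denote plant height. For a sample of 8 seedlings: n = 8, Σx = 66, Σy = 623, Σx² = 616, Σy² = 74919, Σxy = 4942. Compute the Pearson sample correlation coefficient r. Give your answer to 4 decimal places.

-0.1439

S_xy = nΣxy − ΣxΣy = 8·4942 − 66·623 = 39536 − 41118 = -1582
S_xx = nΣx² − (Σx)² = 8·616 − 66² = 4928 − 4356 = 572
S_yy = nΣy² − (Σy)² = 8·74919 − 623² = 599352 − 388129 = 211223
r = S_xy / √(S_xx·S_yy) = -1582 / √(572·211223) = -1582 / √120819556 = -1582 / 10991.7949 = -0.1439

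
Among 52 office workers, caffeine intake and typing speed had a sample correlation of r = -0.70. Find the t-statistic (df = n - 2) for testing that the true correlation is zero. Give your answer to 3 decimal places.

1 − r² = 1 − 0.4900 = 0.5100;  √(1−r²) = 0.714143
√(n−2) = √50 = 7.071068
t = r·√(n−2)/√(1−r²) = -0.70 · 7.071068 / 0.714143 = -6.931

-6.931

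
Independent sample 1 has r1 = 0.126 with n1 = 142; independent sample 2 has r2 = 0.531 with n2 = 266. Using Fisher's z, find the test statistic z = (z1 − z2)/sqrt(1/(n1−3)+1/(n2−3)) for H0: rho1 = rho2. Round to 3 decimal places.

-4.433

Fisher z-transforms: z1 = atanh(0.126) = 0.126673, z2 = atanh(0.531) = 0.591537; difference d = -0.464864
Var(d) = 1/139 + 1/263 = 0.0071942 + 0.0038023 = 0.0109965
z = d/√Var(d) = -0.464864 / √0.0109965 = -0.464864 / 0.104864 = -4.433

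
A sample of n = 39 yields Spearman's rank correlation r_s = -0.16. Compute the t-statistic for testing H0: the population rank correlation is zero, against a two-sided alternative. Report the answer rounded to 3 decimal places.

1 − r_s² = 1 − 0.0256 = 0.9744;  √(1−r_s²) = 0.987117
√(n−2) = √37 = 6.082763
t = r_s·√(n−2)/√(1−r_s²) = -0.16 · 6.082763 / 0.987117 = -0.986

-0.986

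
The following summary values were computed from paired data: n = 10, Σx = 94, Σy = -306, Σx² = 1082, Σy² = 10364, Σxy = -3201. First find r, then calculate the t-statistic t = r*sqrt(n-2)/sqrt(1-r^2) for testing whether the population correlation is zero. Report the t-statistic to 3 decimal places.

S_xy = nΣxy − ΣxΣy = 10·(-3201) − 94·(-306) = -32010 − (-28764) = -3246
S_xx = nΣx² − (Σx)² = 10·1082 − 94² = 10820 − 8836 = 1984
S_yy = nΣy² − (Σy)² = 10·10364 − (-306)² = 103640 − 93636 = 10004
r = S_xy / √(S_xx·S_yy) = -3246 / √(1984·10004) = -3246 / √19847936 = -3246 / 4455.1022 = -0.7286
t = r·√(n−2)/√(1−r²) = -0.7286·√8 / √(1−0.530858) = -2.060792 / 0.684939 = -3.009

-3.009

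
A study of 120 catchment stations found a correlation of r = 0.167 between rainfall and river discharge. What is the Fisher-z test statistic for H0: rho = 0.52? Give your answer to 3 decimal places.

z_r = atanh(0.167) = 0.168579,  z_0 = atanh(0.52) = 0.576340
SE = 1/√(n−3) = 1/√117 = 0.092450
z = (z_r − z_0)/SE = (0.168579 − 0.576340) / 0.092450 = -0.407761 / 0.092450 = -4.411

-4.411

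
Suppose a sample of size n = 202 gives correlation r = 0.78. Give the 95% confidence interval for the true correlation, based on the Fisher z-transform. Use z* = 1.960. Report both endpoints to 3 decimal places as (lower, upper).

Fisher z: z_r = atanh(r) = ½·ln((1+0.78)/(1−0.78)) = 1.045371
SE(z) = 1/√(n−3) = 1/√199 = 0.070888
95% ⇒ z* = 1.960; margin = 1.960·0.070888 = 0.138940
CI on z-scale: (0.906431, 1.184311)
Back-transform: tanh(0.906431) = 0.719415, tanh(1.184311) = 0.828806

(0.719, 0.829)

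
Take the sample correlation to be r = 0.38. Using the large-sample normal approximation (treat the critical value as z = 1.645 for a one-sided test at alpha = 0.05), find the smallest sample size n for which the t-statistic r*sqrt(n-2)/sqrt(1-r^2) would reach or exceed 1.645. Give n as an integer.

Need r·√(n−2)/√(1−r²) ≥ 1.645
√(n−2) ≥ 1.645·√(1−0.1444) / 0.38 = 1.645·0.924986 / 0.38 = 4.0042
n−2 ≥ 16.0336  ⇒  n ≥ 18.0336
Smallest integer n = 19

19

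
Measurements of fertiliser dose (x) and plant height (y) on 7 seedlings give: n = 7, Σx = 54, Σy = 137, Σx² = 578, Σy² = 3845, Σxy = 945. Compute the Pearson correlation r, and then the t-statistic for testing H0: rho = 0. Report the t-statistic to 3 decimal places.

Numerator: nΣxy − (Σx)(Σy) = 7·945 − (54)(137) = -783
Denominator: √[(nΣx²−(Σx)²)(nΣy²−(Σy)²)]
  nΣx²−(Σx)² = 7·578 − 2916 = 1130;  nΣy²−(Σy)² = 7·3845 − 18769 = 8146
  √(1130·8146) = √9204980 = 3033.9710
r = -783 / 3033.9710 = -0.2581
t = r·√(n−2)/√(1−r²) = -0.2581·√5 / √(1−0.066616) = -0.577129 / 0.966118 = -0.597

-0.597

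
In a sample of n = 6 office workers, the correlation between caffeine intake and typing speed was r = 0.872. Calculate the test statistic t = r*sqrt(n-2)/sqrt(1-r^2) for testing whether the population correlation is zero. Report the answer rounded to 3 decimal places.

3.563

t = r·√(n−2) / √(1−r²) with r = 0.872, n = 6
  = 0.872·√4 / √(1 − 0.760384)
  = 0.872·2.000000 / 0.489506
  = 1.744000 / 0.489506 = 3.563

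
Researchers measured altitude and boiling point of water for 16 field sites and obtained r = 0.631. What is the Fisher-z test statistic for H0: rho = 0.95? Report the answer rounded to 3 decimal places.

z_r = atanh(0.631) = 0.743076,  z_0 = atanh(0.95) = 1.831781
SE = 1/√(n−3) = 1/√13 = 0.277350
z = (z_r − z_0)/SE = (0.743076 − 1.831781) / 0.277350 = -1.088705 / 0.277350 = -3.925

-3.925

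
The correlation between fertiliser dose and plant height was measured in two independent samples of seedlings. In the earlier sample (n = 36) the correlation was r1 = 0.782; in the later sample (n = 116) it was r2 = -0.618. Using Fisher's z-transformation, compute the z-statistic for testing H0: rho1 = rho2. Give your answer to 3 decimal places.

8.957

z1 = atanh(0.782) = 1.050498,  z2 = atanh(-0.618) = -0.721763
SE = √(1/(n1−3) + 1/(n2−3)) = √(1/33 + 1/113) = √(0.0303030 + 0.0088496) = √0.0391526 = 0.197870
z = (z1 − z2)/SE = (1.050498 − (-0.721763)) / 0.197870 = 1.772261 / 0.197870 = 8.957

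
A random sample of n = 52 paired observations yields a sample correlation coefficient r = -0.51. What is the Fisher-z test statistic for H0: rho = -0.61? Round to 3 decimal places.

1.023

Fisher z: atanh(-0.51) = -0.562730, atanh(-0.61) = -0.708921
z = (z_r − z_0)·√(n−3) = (-0.562730 − (-0.708921))·√49 = 0.146191 · 7.000000 = 1.023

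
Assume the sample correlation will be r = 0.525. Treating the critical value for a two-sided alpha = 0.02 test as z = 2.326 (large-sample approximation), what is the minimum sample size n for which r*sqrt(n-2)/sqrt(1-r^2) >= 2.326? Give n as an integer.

r√(n−2)/√(1−r²) ≥ 2.326  ⇔  n−2 ≥ (2.326)²·(1−r²)/r²
(1−r²)/r² = (1−0.275625)/0.275625 = 2.6281
n ≥ 2 + 5.410276·2.6281 = 2 + 14.2187 = 16.2187
⌈16.2187⌉ = 17

17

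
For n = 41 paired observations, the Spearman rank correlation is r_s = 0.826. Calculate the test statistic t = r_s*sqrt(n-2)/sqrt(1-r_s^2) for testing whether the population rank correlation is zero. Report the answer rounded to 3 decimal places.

9.151

1 − r_s² = 1 − 0.682276 = 0.317724;  √(1−r_s²) = 0.563670
√(n−2) = √39 = 6.244998
t = r_s·√(n−2)/√(1−r_s²) = 0.826 · 6.244998 / 0.563670 = 9.151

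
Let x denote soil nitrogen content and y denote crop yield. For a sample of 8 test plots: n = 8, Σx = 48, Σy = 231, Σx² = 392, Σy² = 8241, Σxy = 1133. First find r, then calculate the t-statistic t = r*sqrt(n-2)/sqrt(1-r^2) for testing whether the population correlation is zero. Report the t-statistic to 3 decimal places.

S_xy = nΣxy − ΣxΣy = 8·1133 − 48·231 = 9064 − 11088 = -2024
S_xx = nΣx² − (Σx)² = 8·392 − 48² = 3136 − 2304 = 832
S_yy = nΣy² − (Σy)² = 8·8241 − 231² = 65928 − 53361 = 12567
r = S_xy / √(S_xx·S_yy) = -2024 / √(832·12567) = -2024 / √10455744 = -2024 / 3233.5343 = -0.6259
t = r·√(n−2)/√(1−r²) = -0.6259·√6 / √(1−0.391751) = -1.533136 / 0.779903 = -1.966

-1.966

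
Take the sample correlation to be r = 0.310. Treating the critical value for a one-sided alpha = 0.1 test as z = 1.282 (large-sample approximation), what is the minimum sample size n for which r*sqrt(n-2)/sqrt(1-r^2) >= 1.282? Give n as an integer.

r√(n−2)/√(1−r²) ≥ 1.282  ⇔  n−2 ≥ (1.282)²·(1−r²)/r²
(1−r²)/r² = (1−0.096100)/0.096100 = 9.4058
n ≥ 2 + 1.643524·9.4058 = 2 + 15.4587 = 17.4587
⌈17.4587⌉ = 18

18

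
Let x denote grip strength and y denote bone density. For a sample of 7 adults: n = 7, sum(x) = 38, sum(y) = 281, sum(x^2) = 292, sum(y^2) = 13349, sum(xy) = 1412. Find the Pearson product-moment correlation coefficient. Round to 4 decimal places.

-0.2694

S_xy = nΣxy − ΣxΣy = 7·1412 − 38·281 = 9884 − 10678 = -794
S_xx = nΣx² − (Σx)² = 7·292 − 38² = 2044 − 1444 = 600
S_yy = nΣy² − (Σy)² = 7·13349 − 281² = 93443 − 78961 = 14482
r = S_xy / √(S_xx·S_yy) = -794 / √(600·14482) = -794 / √8689200 = -794 / 2947.7449 = -0.2694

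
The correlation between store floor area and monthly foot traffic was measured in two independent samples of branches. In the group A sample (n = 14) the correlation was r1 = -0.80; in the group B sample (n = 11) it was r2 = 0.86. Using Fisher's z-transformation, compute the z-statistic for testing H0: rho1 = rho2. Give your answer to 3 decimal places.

z1 = atanh(-0.80) = -1.098612,  z2 = atanh(0.86) = 1.293345
SE = √(1/(n1−3) + 1/(n2−3)) = √(1/11 + 1/8) = √(0.0909091 + 0.1250000) = √0.2159091 = 0.464660
z = (z1 − z2)/SE = (-1.098612 − 1.293345) / 0.464660 = -2.391957 / 0.464660 = -5.148

-5.148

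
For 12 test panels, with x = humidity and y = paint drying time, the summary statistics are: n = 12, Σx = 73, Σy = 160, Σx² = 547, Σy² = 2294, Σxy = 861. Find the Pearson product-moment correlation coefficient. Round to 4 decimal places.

-0.8736

Numerator: nΣxy − (Σx)(Σy) = 12·861 − (73)(160) = -1348
Denominator: √[(nΣx²−(Σx)²)(nΣy²−(Σy)²)]
  nΣx²−(Σx)² = 12·547 − 5329 = 1235;  nΣy²−(Σy)² = 12·2294 − 25600 = 1928
  √(1235·1928) = √2381080 = 1543.0749
r = -1348 / 1543.0749 = -0.8736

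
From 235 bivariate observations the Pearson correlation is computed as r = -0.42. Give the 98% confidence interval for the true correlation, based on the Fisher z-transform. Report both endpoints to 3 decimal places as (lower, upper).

z_r = atanh(-0.42) = -0.447692;  SE = 1/√(n−3) = 1/√232 = 0.065653
z-limits: -0.447692 ± 2.326·0.065653 = -0.447692 ± 0.152709 = [-0.600401, -0.294983]
ρ-limits: (tanh -0.600401, tanh -0.294983) = (-0.537, -0.287)

(-0.537, -0.287)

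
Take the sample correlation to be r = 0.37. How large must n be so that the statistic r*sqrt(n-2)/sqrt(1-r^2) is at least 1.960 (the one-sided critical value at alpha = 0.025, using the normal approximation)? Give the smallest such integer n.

Need r·√(n−2)/√(1−r²) ≥ 1.960
√(n−2) ≥ 1.960·√(1−0.1369) / 0.37 = 1.960·0.929032 / 0.37 = 4.9214
n−2 ≥ 24.2202  ⇒  n ≥ 26.2202
Smallest integer n = 27

27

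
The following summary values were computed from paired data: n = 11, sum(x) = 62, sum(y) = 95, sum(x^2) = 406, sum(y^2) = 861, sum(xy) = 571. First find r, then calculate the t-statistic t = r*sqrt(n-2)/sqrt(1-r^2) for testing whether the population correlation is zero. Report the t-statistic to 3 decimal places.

3.324

Numerator: nΣxy − (Σx)(Σy) = 11·571 − (62)(95) = 391
Denominator: √[(nΣx²−(Σx)²)(nΣy²−(Σy)²)]
  nΣx²−(Σx)² = 11·406 − 3844 = 622;  nΣy²−(Σy)² = 11·861 − 9025 = 446
  √(622·446) = √277412 = 526.6992
r = 391 / 526.6992 = 0.7424
t = r·√(n−2)/√(1−r²) = 0.7424·√9 / √(1−0.551158) = 2.227200 / 0.669957 = 3.324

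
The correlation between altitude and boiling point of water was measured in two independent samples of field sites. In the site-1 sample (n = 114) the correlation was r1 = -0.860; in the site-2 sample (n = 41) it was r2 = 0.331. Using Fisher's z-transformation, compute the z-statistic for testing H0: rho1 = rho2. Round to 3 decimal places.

-8.711

z1 = atanh(-0.860) = -1.293345,  z2 = atanh(0.331) = 0.343951
SE = √(1/(n1−3) + 1/(n2−3)) = √(1/111 + 1/38) = √(0.0090090 + 0.0263158) = √0.0353248 = 0.187949
z = (z1 − z2)/SE = (-1.293345 − 0.343951) / 0.187949 = -1.637296 / 0.187949 = -8.711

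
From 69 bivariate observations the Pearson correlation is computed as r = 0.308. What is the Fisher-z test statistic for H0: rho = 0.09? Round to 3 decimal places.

1.853

Fisher z: atanh(0.308) = 0.318334, atanh(0.09) = 0.090244
z = (z_r − z_0)·√(n−3) = (0.318334 − 0.090244)·√66 = 0.228090 · 8.124038 = 1.853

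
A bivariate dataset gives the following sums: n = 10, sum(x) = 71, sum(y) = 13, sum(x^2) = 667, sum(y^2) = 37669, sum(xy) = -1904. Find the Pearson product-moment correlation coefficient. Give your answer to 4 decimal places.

-0.8061

Numerator: nΣxy − (Σx)(Σy) = 10·(-1904) − (71)(13) = -19963
Denominator: √[(nΣx²−(Σx)²)(nΣy²−(Σy)²)]
  nΣx²−(Σx)² = 10·667 − 5041 = 1629;  nΣy²−(Σy)² = 10·37669 − 169 = 376521
  √(1629·376521) = √613352709 = 24765.9587
r = -19963 / 24765.9587 = -0.8061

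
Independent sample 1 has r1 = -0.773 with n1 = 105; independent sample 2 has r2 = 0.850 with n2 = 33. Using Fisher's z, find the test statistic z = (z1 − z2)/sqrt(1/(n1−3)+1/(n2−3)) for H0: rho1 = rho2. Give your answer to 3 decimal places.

z1 = atanh(-0.773) = -1.027739,  z2 = atanh(0.850) = 1.256153
SE = √(1/(n1−3) + 1/(n2−3)) = √(1/102 + 1/30) = √(0.0098039 + 0.0333333) = √0.0431372 = 0.207695
z = (z1 − z2)/SE = (-1.027739 − 1.256153) / 0.207695 = -2.283892 / 0.207695 = -10.996

-10.996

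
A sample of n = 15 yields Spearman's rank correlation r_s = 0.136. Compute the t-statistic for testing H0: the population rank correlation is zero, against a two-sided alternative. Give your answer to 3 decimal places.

1 − r_s² = 1 − 0.018496 = 0.981504;  √(1−r_s²) = 0.990709
√(n−2) = √13 = 3.605551
t = r_s·√(n−2)/√(1−r_s²) = 0.136 · 3.605551 / 0.990709 = 0.495

0.495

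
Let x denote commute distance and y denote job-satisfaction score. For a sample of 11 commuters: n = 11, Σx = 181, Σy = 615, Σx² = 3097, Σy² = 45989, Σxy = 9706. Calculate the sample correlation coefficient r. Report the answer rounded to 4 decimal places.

-0.3523

S_xy = nΣxy − ΣxΣy = 11·9706 − 181·615 = 106766 − 111315 = -4549
S_xx = nΣx² − (Σx)² = 11·3097 − 181² = 34067 − 32761 = 1306
S_yy = nΣy² − (Σy)² = 11·45989 − 615² = 505879 − 378225 = 127654
r = S_xy / √(S_xx·S_yy) = -4549 / √(1306·127654) = -4549 / √166716124 = -4549 / 12911.8598 = -0.3523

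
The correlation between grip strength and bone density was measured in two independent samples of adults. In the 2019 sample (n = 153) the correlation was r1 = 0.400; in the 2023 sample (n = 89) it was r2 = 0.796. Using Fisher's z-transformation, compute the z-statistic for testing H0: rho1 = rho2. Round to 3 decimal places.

Fisher z-transforms: z1 = atanh(0.400) = 0.423649, z2 = atanh(0.796) = 1.087599; difference d = -0.663950
Var(d) = 1/150 + 1/86 = 0.0066667 + 0.0116279 = 0.0182946
z = d/√Var(d) = -0.663950 / √0.0182946 = -0.663950 / 0.135258 = -4.909

-4.909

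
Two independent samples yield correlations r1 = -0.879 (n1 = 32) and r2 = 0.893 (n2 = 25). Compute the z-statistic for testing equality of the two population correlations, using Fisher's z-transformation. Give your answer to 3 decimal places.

z1 = atanh(-0.879) = -1.371352,  z2 = atanh(0.893) = 1.436545
SE = √(1/(n1−3) + 1/(n2−3)) = √(1/29 + 1/22) = √(0.0344828 + 0.0454545) = √0.0799373 = 0.282732
z = (z1 − z2)/SE = (-1.371352 − 1.436545) / 0.282732 = -2.807897 / 0.282732 = -9.931

-9.931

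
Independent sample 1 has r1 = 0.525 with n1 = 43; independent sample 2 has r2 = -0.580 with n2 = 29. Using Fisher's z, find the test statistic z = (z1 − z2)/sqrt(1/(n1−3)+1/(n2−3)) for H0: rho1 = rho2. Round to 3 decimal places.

4.945

Fisher z-transforms: z1 = atanh(0.525) = 0.583217, z2 = atanh(-0.580) = -0.662463; difference d = 1.245680
Var(d) = 1/40 + 1/26 = 0.0250000 + 0.0384615 = 0.0634615
z = d/√Var(d) = 1.245680 / √0.0634615 = 1.245680 / 0.251916 = 4.945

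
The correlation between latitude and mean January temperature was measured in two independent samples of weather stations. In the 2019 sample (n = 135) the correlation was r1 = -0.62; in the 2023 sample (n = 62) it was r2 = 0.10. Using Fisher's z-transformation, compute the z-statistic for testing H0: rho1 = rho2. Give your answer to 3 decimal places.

-5.270

Fisher z-transforms: z1 = atanh(-0.62) = -0.725005, z2 = atanh(0.10) = 0.100335; difference d = -0.825340
Var(d) = 1/132 + 1/59 = 0.0075758 + 0.0169492 = 0.0245250
z = d/√Var(d) = -0.825340 / √0.0245250 = -0.825340 / 0.156605 = -5.270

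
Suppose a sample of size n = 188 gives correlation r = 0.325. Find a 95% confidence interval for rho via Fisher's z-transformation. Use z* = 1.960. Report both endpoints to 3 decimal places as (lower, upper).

z_r = atanh(0.325) = 0.337228;  SE = 1/√(n−3) = 1/√185 = 0.073521
z-limits: 0.337228 ± 1.960·0.073521 = 0.337228 ± 0.144101 = [0.193127, 0.481329]
ρ-limits: (tanh 0.193127, tanh 0.481329) = (0.191, 0.447)

(0.191, 0.447)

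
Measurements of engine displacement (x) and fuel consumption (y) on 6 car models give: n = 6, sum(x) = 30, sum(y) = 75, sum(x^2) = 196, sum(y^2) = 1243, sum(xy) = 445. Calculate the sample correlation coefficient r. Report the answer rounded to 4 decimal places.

0.5905

Numerator: nΣxy − (Σx)(Σy) = 6·445 − (30)(75) = 420
Denominator: √[(nΣx²−(Σx)²)(nΣy²−(Σy)²)]
  nΣx²−(Σx)² = 6·196 − 900 = 276;  nΣy²−(Σy)² = 6·1243 − 5625 = 1833
  √(276·1833) = √505908 = 711.2721
r = 420 / 711.2721 = 0.5905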